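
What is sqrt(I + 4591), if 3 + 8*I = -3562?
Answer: sqrt(66326)/4 ≈ 64.385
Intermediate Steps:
I = -3565/8 (I = -3/8 + (1/8)*(-3562) = -3/8 - 1781/4 = -3565/8 ≈ -445.63)
sqrt(I + 4591) = sqrt(-3565/8 + 4591) = sqrt(33163/8) = sqrt(66326)/4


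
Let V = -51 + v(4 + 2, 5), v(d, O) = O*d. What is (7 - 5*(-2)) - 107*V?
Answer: 2264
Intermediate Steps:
V = -21 (V = -51 + 5*(4 + 2) = -51 + 5*6 = -51 + 30 = -21)
(7 - 5*(-2)) - 107*V = (7 - 5*(-2)) - 107*(-21) = (7 + 10) + 2247 = 17 + 2247 = 2264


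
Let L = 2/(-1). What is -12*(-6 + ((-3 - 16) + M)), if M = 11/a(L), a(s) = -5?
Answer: 1632/5 ≈ 326.40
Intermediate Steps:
L = -2 (L = 2*(-1) = -2)
M = -11/5 (M = 11/(-5) = 11*(-⅕) = -11/5 ≈ -2.2000)
-12*(-6 + ((-3 - 16) + M)) = -12*(-6 + ((-3 - 16) - 11/5)) = -12*(-6 + (-19 - 11/5)) = -12*(-6 - 106/5) = -12*(-136/5) = 1632/5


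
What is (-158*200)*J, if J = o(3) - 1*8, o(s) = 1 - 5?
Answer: 379200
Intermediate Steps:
o(s) = -4
J = -12 (J = -4 - 1*8 = -4 - 8 = -12)
(-158*200)*J = -158*200*(-12) = -31600*(-12) = 379200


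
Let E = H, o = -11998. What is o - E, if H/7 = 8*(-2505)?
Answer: 128282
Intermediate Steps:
H = -140280 (H = 7*(8*(-2505)) = 7*(-20040) = -140280)
E = -140280
o - E = -11998 - 1*(-140280) = -11998 + 140280 = 128282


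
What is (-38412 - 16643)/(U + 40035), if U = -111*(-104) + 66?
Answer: -1001/939 ≈ -1.0660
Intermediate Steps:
U = 11610 (U = 11544 + 66 = 11610)
(-38412 - 16643)/(U + 40035) = (-38412 - 16643)/(11610 + 40035) = -55055/51645 = -55055*1/51645 = -1001/939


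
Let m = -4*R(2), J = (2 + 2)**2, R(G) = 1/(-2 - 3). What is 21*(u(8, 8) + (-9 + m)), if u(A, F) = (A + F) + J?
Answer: 2499/5 ≈ 499.80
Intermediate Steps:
R(G) = -1/5 (R(G) = 1/(-5) = -1/5)
J = 16 (J = 4**2 = 16)
m = 4/5 (m = -4*(-1/5) = 4/5 ≈ 0.80000)
u(A, F) = 16 + A + F (u(A, F) = (A + F) + 16 = 16 + A + F)
21*(u(8, 8) + (-9 + m)) = 21*((16 + 8 + 8) + (-9 + 4/5)) = 21*(32 - 41/5) = 21*(119/5) = 2499/5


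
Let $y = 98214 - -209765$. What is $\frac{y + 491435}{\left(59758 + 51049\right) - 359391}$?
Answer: $- \frac{57101}{17756} \approx -3.2159$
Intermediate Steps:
$y = 307979$ ($y = 98214 + 209765 = 307979$)
$\frac{y + 491435}{\left(59758 + 51049\right) - 359391} = \frac{307979 + 491435}{\left(59758 + 51049\right) - 359391} = \frac{799414}{110807 - 359391} = \frac{799414}{-248584} = 799414 \left(- \frac{1}{248584}\right) = - \frac{57101}{17756}$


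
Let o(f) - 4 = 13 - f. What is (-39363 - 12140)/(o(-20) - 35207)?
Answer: 51503/35170 ≈ 1.4644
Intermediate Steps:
o(f) = 17 - f (o(f) = 4 + (13 - f) = 17 - f)
(-39363 - 12140)/(o(-20) - 35207) = (-39363 - 12140)/((17 - 1*(-20)) - 35207) = -51503/((17 + 20) - 35207) = -51503/(37 - 35207) = -51503/(-35170) = -51503*(-1/35170) = 51503/35170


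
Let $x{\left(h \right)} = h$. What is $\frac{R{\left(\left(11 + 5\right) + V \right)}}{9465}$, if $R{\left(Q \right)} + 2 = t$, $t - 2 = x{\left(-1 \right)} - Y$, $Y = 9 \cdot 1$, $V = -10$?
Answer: $- \frac{2}{1893} \approx -0.0010565$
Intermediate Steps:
$Y = 9$
$t = -8$ ($t = 2 - 10 = -8$)
$R{\left(Q \right)} = -10$ ($R{\left(Q \right)} = -2 - 8 = -10$)
$\frac{R{\left(\left(11 + 5\right) + V \right)}}{9465} = - \frac{10}{9465} = \left(-10\right) \frac{1}{9465} = - \frac{2}{1893}$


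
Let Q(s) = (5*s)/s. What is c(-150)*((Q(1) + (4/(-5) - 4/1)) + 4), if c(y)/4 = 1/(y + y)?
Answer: -7/125 ≈ -0.056000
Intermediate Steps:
c(y) = 2/y (c(y) = 4/(y + y) = 4/((2*y)) = 4*(1/(2*y)) = 2/y)
Q(s) = 5
c(-150)*((Q(1) + (4/(-5) - 4/1)) + 4) = (2/(-150))*((5 + (4/(-5) - 4/1)) + 4) = (2*(-1/150))*((5 + (4*(-⅕) - 4*1)) + 4) = -((5 + (-⅘ - 4)) + 4)/75 = -((5 - 24/5) + 4)/75 = -(⅕ + 4)/75 = -1/75*21/5 = -7/125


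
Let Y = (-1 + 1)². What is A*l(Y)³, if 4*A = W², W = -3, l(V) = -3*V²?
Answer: 0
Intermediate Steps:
Y = 0 (Y = 0² = 0)
A = 9/4 (A = (¼)*(-3)² = (¼)*9 = 9/4 ≈ 2.2500)
A*l(Y)³ = 9*(-3*0²)³/4 = 9*(-3*0)³/4 = (9/4)*0³ = (9/4)*0 = 0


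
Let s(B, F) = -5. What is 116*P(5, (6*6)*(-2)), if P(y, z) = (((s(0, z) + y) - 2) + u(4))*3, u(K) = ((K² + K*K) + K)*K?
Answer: 49416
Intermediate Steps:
u(K) = K*(K + 2*K²) (u(K) = ((K² + K²) + K)*K = (2*K² + K)*K = (K + 2*K²)*K = K*(K + 2*K²))
P(y, z) = 411 + 3*y (P(y, z) = (((-5 + y) - 2) + 4²*(1 + 2*4))*3 = ((-7 + y) + 16*(1 + 8))*3 = ((-7 + y) + 16*9)*3 = ((-7 + y) + 144)*3 = (137 + y)*3 = 411 + 3*y)
116*P(5, (6*6)*(-2)) = 116*(411 + 3*5) = 116*(411 + 15) = 116*426 = 49416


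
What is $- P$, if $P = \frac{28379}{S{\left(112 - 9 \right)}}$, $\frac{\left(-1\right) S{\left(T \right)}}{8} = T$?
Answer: $\frac{28379}{824} \approx 34.441$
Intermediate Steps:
$S{\left(T \right)} = - 8 T$
$P = - \frac{28379}{824}$ ($P = \frac{28379}{\left(-8\right) \left(112 - 9\right)} = \frac{28379}{\left(-8\right) 103} = \frac{28379}{-824} = 28379 \left(- \frac{1}{824}\right) = - \frac{28379}{824} \approx -34.441$)
$- P = \left(-1\right) \left(- \frac{28379}{824}\right) = \frac{28379}{824}$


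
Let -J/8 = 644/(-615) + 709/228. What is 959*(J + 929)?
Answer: 10225397917/11685 ≈ 8.7509e+5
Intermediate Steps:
J = -192802/11685 (J = -8*(644/(-615) + 709/228) = -8*(644*(-1/615) + 709*(1/228)) = -8*(-644/615 + 709/228) = -8*96401/46740 = -192802/11685 ≈ -16.500)
959*(J + 929) = 959*(-192802/11685 + 929) = 959*(10662563/11685) = 10225397917/11685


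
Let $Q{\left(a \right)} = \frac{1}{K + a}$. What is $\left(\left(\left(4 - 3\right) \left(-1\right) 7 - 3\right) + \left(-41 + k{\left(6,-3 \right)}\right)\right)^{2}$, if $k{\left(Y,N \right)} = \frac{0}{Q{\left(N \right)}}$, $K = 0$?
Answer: $2601$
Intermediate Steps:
$Q{\left(a \right)} = \frac{1}{a}$ ($Q{\left(a \right)} = \frac{1}{0 + a} = \frac{1}{a}$)
$k{\left(Y,N \right)} = 0$ ($k{\left(Y,N \right)} = \frac{0}{\frac{1}{N}} = 0 N = 0$)
$\left(\left(\left(4 - 3\right) \left(-1\right) 7 - 3\right) + \left(-41 + k{\left(6,-3 \right)}\right)\right)^{2} = \left(\left(\left(4 - 3\right) \left(-1\right) 7 - 3\right) + \left(-41 + 0\right)\right)^{2} = \left(\left(1 \left(-1\right) 7 - 3\right) - 41\right)^{2} = \left(\left(\left(-1\right) 7 - 3\right) - 41\right)^{2} = \left(\left(-7 - 3\right) - 41\right)^{2} = \left(-10 - 41\right)^{2} = \left(-51\right)^{2} = 2601$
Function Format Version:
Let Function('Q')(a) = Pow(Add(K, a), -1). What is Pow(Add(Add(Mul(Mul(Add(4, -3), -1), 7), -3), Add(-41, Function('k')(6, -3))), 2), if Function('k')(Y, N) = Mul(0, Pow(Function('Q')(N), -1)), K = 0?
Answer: 2601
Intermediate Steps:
Function('Q')(a) = Pow(a, -1) (Function('Q')(a) = Pow(Add(0, a), -1) = Pow(a, -1))
Function('k')(Y, N) = 0 (Function('k')(Y, N) = Mul(0, Pow(Pow(N, -1), -1)) = Mul(0, N) = 0)
Pow(Add(Add(Mul(Mul(Add(4, -3), -1), 7), -3), Add(-41, Function('k')(6, -3))), 2) = Pow(Add(Add(Mul(Mul(Add(4, -3), -1), 7), -3), Add(-41, 0)), 2) = Pow(Add(Add(Mul(Mul(1, -1), 7), -3), -41), 2) = Pow(Add(Add(Mul(-1, 7), -3), -41), 2) = Pow(Add(Add(-7, -3), -41), 2) = Pow(Add(-10, -41), 2) = Pow(-51, 2) = 2601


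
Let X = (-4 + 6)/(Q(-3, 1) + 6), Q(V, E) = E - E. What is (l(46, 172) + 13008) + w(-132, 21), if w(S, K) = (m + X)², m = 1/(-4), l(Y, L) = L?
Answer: 1897921/144 ≈ 13180.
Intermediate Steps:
Q(V, E) = 0
X = ⅓ (X = (-4 + 6)/(0 + 6) = 2/6 = 2*(⅙) = ⅓ ≈ 0.33333)
m = -¼ ≈ -0.25000
w(S, K) = 1/144 (w(S, K) = (-¼ + ⅓)² = (1/12)² = 1/144)
(l(46, 172) + 13008) + w(-132, 21) = (172 + 13008) + 1/144 = 13180 + 1/144 = 1897921/144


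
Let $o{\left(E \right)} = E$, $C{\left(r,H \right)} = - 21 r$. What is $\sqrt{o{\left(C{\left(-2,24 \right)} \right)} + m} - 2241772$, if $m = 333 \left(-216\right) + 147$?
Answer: $-2241772 + 3 i \sqrt{7971} \approx -2.2418 \cdot 10^{6} + 267.84 i$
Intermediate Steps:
$m = -71781$ ($m = -71928 + 147 = -71781$)
$\sqrt{o{\left(C{\left(-2,24 \right)} \right)} + m} - 2241772 = \sqrt{\left(-21\right) \left(-2\right) - 71781} - 2241772 = \sqrt{42 - 71781} - 2241772 = \sqrt{-71739} - 2241772 = 3 i \sqrt{7971} - 2241772 = -2241772 + 3 i \sqrt{7971}$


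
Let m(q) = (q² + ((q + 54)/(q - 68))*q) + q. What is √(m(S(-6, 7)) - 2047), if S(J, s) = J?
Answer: I*√2755945/37 ≈ 44.868*I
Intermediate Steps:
m(q) = q + q² + q*(54 + q)/(-68 + q) (m(q) = (q² + ((54 + q)/(-68 + q))*q) + q = (q² + q*(54 + q)/(-68 + q)) + q = q + q² + q*(54 + q)/(-68 + q))
√(m(S(-6, 7)) - 2047) = √(-6*(-14 + (-6)² - 66*(-6))/(-68 - 6) - 2047) = √(-6*(-14 + 36 + 396)/(-74) - 2047) = √(-6*(-1/74)*418 - 2047) = √(1254/37 - 2047) = √(-74485/37) = I*√2755945/37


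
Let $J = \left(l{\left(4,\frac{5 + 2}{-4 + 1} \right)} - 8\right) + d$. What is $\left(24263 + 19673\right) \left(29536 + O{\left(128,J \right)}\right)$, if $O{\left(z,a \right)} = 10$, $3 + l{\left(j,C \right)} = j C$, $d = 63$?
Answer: $1298133056$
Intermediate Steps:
$l{\left(j,C \right)} = -3 + C j$ ($l{\left(j,C \right)} = -3 + j C = -3 + C j$)
$J = \frac{128}{3}$ ($J = \left(\left(-3 + \frac{5 + 2}{-4 + 1} \cdot 4\right) - 8\right) + 63 = \left(\left(-3 + \frac{7}{-3} \cdot 4\right) - 8\right) + 63 = \left(\left(-3 + 7 \left(- \frac{1}{3}\right) 4\right) - 8\right) + 63 = \left(\left(-3 - \frac{28}{3}\right) - 8\right) + 63 = \left(- \frac{37}{3} - 8\right) + 63 = - \frac{61}{3} + 63 = \frac{128}{3} \approx 42.667$)
$\left(24263 + 19673\right) \left(29536 + O{\left(128,J \right)}\right) = \left(24263 + 19673\right) \left(29536 + 10\right) = 43936 \cdot 29546 = 1298133056$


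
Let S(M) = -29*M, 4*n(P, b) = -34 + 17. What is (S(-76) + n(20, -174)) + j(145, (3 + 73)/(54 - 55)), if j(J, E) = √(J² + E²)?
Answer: 8799/4 + √26801 ≈ 2363.5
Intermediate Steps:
n(P, b) = -17/4 (n(P, b) = (-34 + 17)/4 = (¼)*(-17) = -17/4)
j(J, E) = √(E² + J²)
(S(-76) + n(20, -174)) + j(145, (3 + 73)/(54 - 55)) = (-29*(-76) - 17/4) + √(((3 + 73)/(54 - 55))² + 145²) = (2204 - 17/4) + √((76/(-1))² + 21025) = 8799/4 + √((76*(-1))² + 21025) = 8799/4 + √((-76)² + 21025) = 8799/4 + √(5776 + 21025) = 8799/4 + √26801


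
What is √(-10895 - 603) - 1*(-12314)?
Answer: 12314 + I*√11498 ≈ 12314.0 + 107.23*I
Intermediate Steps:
√(-10895 - 603) - 1*(-12314) = √(-11498) + 12314 = I*√11498 + 12314 = 12314 + I*√11498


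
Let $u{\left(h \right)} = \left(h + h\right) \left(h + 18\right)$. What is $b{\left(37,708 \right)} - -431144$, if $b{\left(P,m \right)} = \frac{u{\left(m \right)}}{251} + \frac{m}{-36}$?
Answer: $\frac{327720671}{753} \approx 4.3522 \cdot 10^{5}$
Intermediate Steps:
$u{\left(h \right)} = 2 h \left(18 + h\right)$
$b{\left(P,m \right)} = - \frac{m}{36} + \frac{2 m \left(18 + m\right)}{251}$ ($b{\left(P,m \right)} = \frac{2 m \left(18 + m\right)}{251} + \frac{m}{-36} = 2 m \left(18 + m\right) \frac{1}{251} + m \left(- \frac{1}{36}\right) = \frac{2 m \left(18 + m\right)}{251} - \frac{m}{36} = - \frac{m}{36} + \frac{2 m \left(18 + m\right)}{251}$)
$b{\left(37,708 \right)} - -431144 = \frac{1}{9036} \cdot 708 \left(1045 + 72 \cdot 708\right) - -431144 = \frac{1}{9036} \cdot 708 \left(1045 + 50976\right) + 431144 = \frac{1}{9036} \cdot 708 \cdot 52021 + 431144 = \frac{3069239}{753} + 431144 = \frac{327720671}{753}$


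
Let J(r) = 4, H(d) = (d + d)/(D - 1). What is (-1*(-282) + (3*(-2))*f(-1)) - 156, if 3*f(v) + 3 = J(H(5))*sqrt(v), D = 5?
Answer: 132 - 8*I ≈ 132.0 - 8.0*I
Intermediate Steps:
H(d) = d/2 (H(d) = (d + d)/(5 - 1) = (2*d)/4 = (2*d)*(1/4) = d/2)
f(v) = -1 + 4*sqrt(v)/3 (f(v) = -1 + (4*sqrt(v))/3 = -1 + 4*sqrt(v)/3)
(-1*(-282) + (3*(-2))*f(-1)) - 156 = (-1*(-282) + (3*(-2))*(-1 + 4*sqrt(-1)/3)) - 156 = (282 - 6*(-1 + 4*I/3)) - 156 = (282 + (6 - 8*I)) - 156 = (288 - 8*I) - 156 = 132 - 8*I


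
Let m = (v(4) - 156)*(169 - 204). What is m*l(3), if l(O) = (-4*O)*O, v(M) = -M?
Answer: -201600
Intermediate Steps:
l(O) = -4*O²
m = 5600 (m = (-1*4 - 156)*(169 - 204) = (-4 - 156)*(-35) = -160*(-35) = 5600)
m*l(3) = 5600*(-4*3²) = 5600*(-4*9) = 5600*(-36) = -201600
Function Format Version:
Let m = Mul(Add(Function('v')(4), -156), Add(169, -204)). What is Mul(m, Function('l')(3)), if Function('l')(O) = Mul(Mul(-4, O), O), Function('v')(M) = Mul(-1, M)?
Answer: -201600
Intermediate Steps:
Function('l')(O) = Mul(-4, Pow(O, 2))
m = 5600 (m = Mul(Add(Mul(-1, 4), -156), Add(169, -204)) = Mul(Add(-4, -156), -35) = Mul(-160, -35) = 5600)
Mul(m, Function('l')(3)) = Mul(5600, Mul(-4, Pow(3, 2))) = Mul(5600, Mul(-4, 9)) = Mul(5600, -36) = -201600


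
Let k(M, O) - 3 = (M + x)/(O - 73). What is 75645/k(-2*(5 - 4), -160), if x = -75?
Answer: 17625285/776 ≈ 22713.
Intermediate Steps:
k(M, O) = 3 + (-75 + M)/(-73 + O) (k(M, O) = 3 + (M - 75)/(O - 73) = 3 + (-75 + M)/(-73 + O))
75645/k(-2*(5 - 4), -160) = 75645/(((-294 - 2*(5 - 4) + 3*(-160))/(-73 - 160))) = 75645/(((-294 - 2*1 - 480)/(-233))) = 75645/((-(-294 - 2 - 480)/233)) = 75645/((-1/233*(-776))) = 75645/(776/233) = 75645*(233/776) = 17625285/776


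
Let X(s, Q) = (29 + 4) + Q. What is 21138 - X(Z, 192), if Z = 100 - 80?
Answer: 20913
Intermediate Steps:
Z = 20
X(s, Q) = 33 + Q
21138 - X(Z, 192) = 21138 - (33 + 192) = 21138 - 1*225 = 21138 - 225 = 20913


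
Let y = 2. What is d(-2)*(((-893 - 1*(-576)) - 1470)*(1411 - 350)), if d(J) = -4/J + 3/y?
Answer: -13272049/2 ≈ -6.6360e+6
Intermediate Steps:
d(J) = 3/2 - 4/J (d(J) = -4/J + 3/2 = 3/2 - 4/J)
d(-2)*(((-893 - 1*(-576)) - 1470)*(1411 - 350)) = (3/2 - 4/(-2))*(((-893 - 1*(-576)) - 1470)*(1411 - 350)) = (3/2 - 4*(-½))*(((-893 + 576) - 1470)*1061) = (3/2 + 2)*((-317 - 1470)*1061) = 7*(-1787*1061)/2 = (7/2)*(-1896007) = -13272049/2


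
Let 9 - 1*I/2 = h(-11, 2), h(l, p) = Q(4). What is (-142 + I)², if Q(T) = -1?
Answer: 14884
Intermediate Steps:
h(l, p) = -1
I = 20 (I = 18 - 2*(-1) = 18 + 2 = 20)
(-142 + I)² = (-142 + 20)² = (-122)² = 14884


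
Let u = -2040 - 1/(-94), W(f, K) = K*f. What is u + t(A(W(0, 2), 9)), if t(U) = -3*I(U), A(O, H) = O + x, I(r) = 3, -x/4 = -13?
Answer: -192605/94 ≈ -2049.0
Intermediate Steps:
x = 52 (x = -4*(-13) = 52)
A(O, H) = 52 + O (A(O, H) = O + 52 = 52 + O)
u = -191759/94 (u = -2040 - 1*(-1/94) = -2040 + 1/94 = -191759/94 ≈ -2040.0)
t(U) = -9 (t(U) = -3*3 = -9)
u + t(A(W(0, 2), 9)) = -191759/94 - 9 = -192605/94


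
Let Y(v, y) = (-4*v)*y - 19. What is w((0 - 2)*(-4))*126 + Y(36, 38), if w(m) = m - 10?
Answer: -5743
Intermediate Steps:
w(m) = -10 + m
Y(v, y) = -19 - 4*v*y (Y(v, y) = -4*v*y - 19 = -19 - 4*v*y)
w((0 - 2)*(-4))*126 + Y(36, 38) = (-10 + (0 - 2)*(-4))*126 + (-19 - 4*36*38) = (-10 - 2*(-4))*126 + (-19 - 5472) = (-10 + 8)*126 - 5491 = -2*126 - 5491 = -252 - 5491 = -5743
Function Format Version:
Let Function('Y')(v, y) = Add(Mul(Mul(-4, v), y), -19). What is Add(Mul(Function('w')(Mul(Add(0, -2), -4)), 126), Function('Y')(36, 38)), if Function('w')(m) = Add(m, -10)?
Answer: -5743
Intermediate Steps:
Function('w')(m) = Add(-10, m)
Function('Y')(v, y) = Add(-19, Mul(-4, v, y)) (Function('Y')(v, y) = Add(Mul(-4, v, y), -19) = Add(-19, Mul(-4, v, y)))
Add(Mul(Function('w')(Mul(Add(0, -2), -4)), 126), Function('Y')(36, 38)) = Add(Mul(Add(-10, Mul(Add(0, -2), -4)), 126), Add(-19, Mul(-4, 36, 38))) = Add(Mul(Add(-10, Mul(-2, -4)), 126), Add(-19, -5472)) = Add(Mul(Add(-10, 8), 126), -5491) = Add(Mul(-2, 126), -5491) = Add(-252, -5491) = -5743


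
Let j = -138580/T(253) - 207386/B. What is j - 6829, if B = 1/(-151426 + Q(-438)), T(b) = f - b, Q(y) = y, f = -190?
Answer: 13952046217605/443 ≈ 3.1494e+10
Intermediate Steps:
T(b) = -190 - b
B = -1/151864 (B = 1/(-151426 - 438) = 1/(-151864) = -1/151864 ≈ -6.5848e-6)
j = 13952049242852/443 (j = -138580/(-190 - 1*253) - 207386/(-1/151864) = -138580/(-190 - 253) - 207386*(-151864) = -138580/(-443) + 31494467504 = -138580*(-1/443) + 31494467504 = 138580/443 + 31494467504 = 13952049242852/443 ≈ 3.1494e+10)
j - 6829 = 13952049242852/443 - 6829 = 13952046217605/443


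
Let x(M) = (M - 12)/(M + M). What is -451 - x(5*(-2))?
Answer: -4521/10 ≈ -452.10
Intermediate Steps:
x(M) = (-12 + M)/(2*M) (x(M) = (-12 + M)/((2*M)) = (-12 + M)*(1/(2*M)) = (-12 + M)/(2*M))
-451 - x(5*(-2)) = -451 - (-12 + 5*(-2))/(2*(5*(-2))) = -451 - (-12 - 10)/(2*(-10)) = -451 - (-1)*(-22)/(2*10) = -451 - 1*11/10 = -451 - 11/10 = -4521/10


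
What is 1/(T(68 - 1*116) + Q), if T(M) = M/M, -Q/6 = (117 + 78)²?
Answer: -1/228149 ≈ -4.3831e-6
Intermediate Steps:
Q = -228150 (Q = -6*(117 + 78)² = -6*195² = -6*38025 = -228150)
T(M) = 1
1/(T(68 - 1*116) + Q) = 1/(1 - 228150) = 1/(-228149) = -1/228149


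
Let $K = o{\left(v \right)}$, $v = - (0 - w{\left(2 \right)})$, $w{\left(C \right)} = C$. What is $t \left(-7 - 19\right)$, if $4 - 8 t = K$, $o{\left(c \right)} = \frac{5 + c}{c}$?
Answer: $- \frac{13}{8} \approx -1.625$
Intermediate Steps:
$v = 2$ ($v = - (0 - 2) = \left(-1\right) \left(-2\right) = 2$)
$o{\left(c \right)} = \frac{5 + c}{c}$
$K = \frac{7}{2}$ ($K = \frac{5 + 2}{2} = \frac{1}{2} \cdot 7 = \frac{7}{2} \approx 3.5$)
$t = \frac{1}{16}$ ($t = \frac{1}{2} - \frac{7}{16} = \frac{1}{16} \approx 0.0625$)
$t \left(-7 - 19\right) = \frac{-7 - 19}{16} = \frac{1}{16} \left(-26\right) = - \frac{13}{8}$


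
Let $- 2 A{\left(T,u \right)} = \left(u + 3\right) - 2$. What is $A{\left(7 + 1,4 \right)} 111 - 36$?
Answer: $- \frac{627}{2} \approx -313.5$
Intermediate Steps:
$A{\left(T,u \right)} = - \frac{1}{2} - \frac{u}{2}$ ($A{\left(T,u \right)} = - \frac{\left(u + 3\right) - 2}{2} = - \frac{\left(3 + u\right) - 2}{2} = - \frac{1 + u}{2} = - \frac{1}{2} - \frac{u}{2}$)
$A{\left(7 + 1,4 \right)} 111 - 36 = \left(- \frac{1}{2} - 2\right) 111 - 36 = \left(- \frac{5}{2}\right) 111 - 36 = - \frac{555}{2} - 36 = - \frac{627}{2}$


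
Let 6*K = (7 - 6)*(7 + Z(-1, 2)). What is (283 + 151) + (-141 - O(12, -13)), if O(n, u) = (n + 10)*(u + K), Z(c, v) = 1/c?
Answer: 557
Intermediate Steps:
K = 1 (K = ((7 - 6)*(7 + 1/(-1)))/6 = (1*(7 - 1))/6 = (1*6)/6 = (1/6)*6 = 1)
O(n, u) = (1 + u)*(10 + n) (O(n, u) = (n + 10)*(u + 1) = (10 + n)*(1 + u) = (1 + u)*(10 + n))
(283 + 151) + (-141 - O(12, -13)) = (283 + 151) + (-141 - (10 + 12 + 10*(-13) + 12*(-13))) = 434 + (-141 - (10 + 12 - 130 - 156)) = 434 + (-141 - 1*(-264)) = 434 + (-141 + 264) = 434 + 123 = 557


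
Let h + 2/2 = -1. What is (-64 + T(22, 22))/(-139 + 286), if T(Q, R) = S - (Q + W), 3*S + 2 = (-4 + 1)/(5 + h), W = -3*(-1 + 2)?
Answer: -4/7 ≈ -0.57143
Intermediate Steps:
h = -2 (h = -1 - 1 = -2)
W = -3 (W = -3*1 = -3)
S = -1 (S = -⅔ + ((-4 + 1)/(5 - 2))/3 = -⅔ + (-3/3)/3 = -⅔ + (-3*⅓)/3 = -⅔ + (⅓)*(-1) = -⅔ - ⅓ = -1)
T(Q, R) = 2 - Q (T(Q, R) = -1 - (Q - 3) = -1 - (-3 + Q) = -1 + (3 - Q) = 2 - Q)
(-64 + T(22, 22))/(-139 + 286) = (-64 + (2 - 1*22))/(-139 + 286) = (-64 + (2 - 22))/147 = (-64 - 20)*(1/147) = -84*1/147 = -4/7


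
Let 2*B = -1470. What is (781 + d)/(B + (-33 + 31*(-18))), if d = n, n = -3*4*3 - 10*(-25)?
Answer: -995/1326 ≈ -0.75038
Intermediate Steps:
B = -735 (B = (½)*(-1470) = -735)
n = 214 (n = -12*3 + 250 = -36 + 250 = 214)
d = 214
(781 + d)/(B + (-33 + 31*(-18))) = (781 + 214)/(-735 + (-33 + 31*(-18))) = 995/(-735 + (-33 - 558)) = 995/(-735 - 591) = 995/(-1326) = 995*(-1/1326) = -995/1326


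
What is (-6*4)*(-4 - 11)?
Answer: 360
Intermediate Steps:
(-6*4)*(-4 - 11) = -1*24*(-15) = -24*(-15) = 360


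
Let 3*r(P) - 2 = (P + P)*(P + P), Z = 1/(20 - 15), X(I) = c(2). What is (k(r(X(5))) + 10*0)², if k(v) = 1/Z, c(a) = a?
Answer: 25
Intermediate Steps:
X(I) = 2
Z = ⅕ (Z = 1/5 = ⅕ ≈ 0.20000)
r(P) = ⅔ + 4*P²/3 (r(P) = ⅔ + ((P + P)*(P + P))/3 = ⅔ + ((2*P)*(2*P))/3 = ⅔ + (4*P²)/3 = ⅔ + 4*P²/3)
k(v) = 5 (k(v) = 1/(⅕) = 5)
(k(r(X(5))) + 10*0)² = (5 + 10*0)² = (5 + 0)² = 5² = 25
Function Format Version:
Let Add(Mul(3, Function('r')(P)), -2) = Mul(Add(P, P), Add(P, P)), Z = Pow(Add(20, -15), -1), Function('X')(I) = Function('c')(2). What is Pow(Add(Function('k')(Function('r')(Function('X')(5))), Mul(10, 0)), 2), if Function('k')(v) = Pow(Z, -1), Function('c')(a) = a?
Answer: 25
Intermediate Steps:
Function('X')(I) = 2
Z = Rational(1, 5) (Z = Pow(5, -1) = Rational(1, 5) ≈ 0.20000)
Function('r')(P) = Add(Rational(2, 3), Mul(Rational(4, 3), Pow(P, 2))) (Function('r')(P) = Add(Rational(2, 3), Mul(Rational(1, 3), Mul(Add(P, P), Add(P, P)))) = Add(Rational(2, 3), Mul(Rational(1, 3), Mul(Mul(2, P), Mul(2, P)))) = Add(Rational(2, 3), Mul(Rational(1, 3), Mul(4, Pow(P, 2)))) = Add(Rational(2, 3), Mul(Rational(4, 3), Pow(P, 2))))
Function('k')(v) = 5 (Function('k')(v) = Pow(Rational(1, 5), -1) = 5)
Pow(Add(Function('k')(Function('r')(Function('X')(5))), Mul(10, 0)), 2) = Pow(Add(5, Mul(10, 0)), 2) = Pow(Add(5, 0), 2) = Pow(5, 2) = 25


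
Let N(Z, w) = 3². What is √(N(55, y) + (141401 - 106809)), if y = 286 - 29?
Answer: √34601 ≈ 186.01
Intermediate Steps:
y = 257
N(Z, w) = 9
√(N(55, y) + (141401 - 106809)) = √(9 + (141401 - 106809)) = √(9 + 34592) = √34601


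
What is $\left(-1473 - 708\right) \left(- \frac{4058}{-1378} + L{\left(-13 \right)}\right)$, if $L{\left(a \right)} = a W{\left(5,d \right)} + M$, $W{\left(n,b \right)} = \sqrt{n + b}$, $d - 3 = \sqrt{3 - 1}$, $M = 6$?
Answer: $- \frac{13441503}{689} + 28353 \sqrt{8 + \sqrt{2}} \approx 67486.0$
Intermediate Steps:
$d = 3 + \sqrt{2}$ ($d = 3 + \sqrt{3 - 1} = 3 + \sqrt{2} \approx 4.4142$)
$W{\left(n,b \right)} = \sqrt{b + n}$
$L{\left(a \right)} = 6 + a \sqrt{8 + \sqrt{2}}$ ($L{\left(a \right)} = a \sqrt{\left(3 + \sqrt{2}\right) + 5} + 6 = a \sqrt{8 + \sqrt{2}} + 6 = 6 + a \sqrt{8 + \sqrt{2}}$)
$\left(-1473 - 708\right) \left(- \frac{4058}{-1378} + L{\left(-13 \right)}\right) = \left(-1473 - 708\right) \left(- \frac{4058}{-1378} + \left(6 - 13 \sqrt{8 + \sqrt{2}}\right)\right) = - 2181 \left(\left(-4058\right) \left(- \frac{1}{1378}\right) + \left(6 - 13 \sqrt{8 + \sqrt{2}}\right)\right) = - 2181 \left(\frac{2029}{689} + \left(6 - 13 \sqrt{8 + \sqrt{2}}\right)\right) = - 2181 \left(\frac{6163}{689} - 13 \sqrt{8 + \sqrt{2}}\right) = - \frac{13441503}{689} + 28353 \sqrt{8 + \sqrt{2}}$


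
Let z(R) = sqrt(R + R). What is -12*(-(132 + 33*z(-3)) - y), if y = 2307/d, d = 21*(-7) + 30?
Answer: 17516/13 + 396*I*sqrt(6) ≈ 1347.4 + 970.0*I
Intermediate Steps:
d = -117 (d = -147 + 30 = -117)
z(R) = sqrt(2)*sqrt(R) (z(R) = sqrt(2*R) = sqrt(2)*sqrt(R))
y = -769/39 (y = 2307/(-117) = 2307*(-1/117) = -769/39 ≈ -19.718)
-12*(-(132 + 33*z(-3)) - y) = -12*(-(132 + 33*I*sqrt(6)) - 1*(-769/39)) = -12*(-(132 + 33*I*sqrt(6)) + 769/39) = -12*(-33*(4 + I*sqrt(6)) + 769/39) = -12*((-132 - 33*I*sqrt(6)) + 769/39) = -12*(-4379/39 - 33*I*sqrt(6)) = 17516/13 + 396*I*sqrt(6)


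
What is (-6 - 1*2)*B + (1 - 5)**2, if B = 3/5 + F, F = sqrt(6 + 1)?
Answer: 56/5 - 8*sqrt(7) ≈ -9.9660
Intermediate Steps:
F = sqrt(7) ≈ 2.6458
B = 3/5 + sqrt(7) ≈ 3.2458
(-6 - 1*2)*B + (1 - 5)**2 = (-6 - 1*2)*(3/5 + sqrt(7)) + (1 - 5)**2 = (-6 - 2)*(3/5 + sqrt(7)) + (-4)**2 = -8*(3/5 + sqrt(7)) + 16 = (-24/5 - 8*sqrt(7)) + 16 = 56/5 - 8*sqrt(7)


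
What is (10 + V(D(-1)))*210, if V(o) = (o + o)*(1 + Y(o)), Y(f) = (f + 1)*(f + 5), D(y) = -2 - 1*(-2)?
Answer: 2100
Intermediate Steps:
D(y) = 0 (D(y) = -2 + 2 = 0)
Y(f) = (1 + f)*(5 + f)
V(o) = 2*o*(6 + o² + 6*o) (V(o) = (o + o)*(1 + (5 + o² + 6*o)) = (2*o)*(6 + o² + 6*o) = 2*o*(6 + o² + 6*o))
(10 + V(D(-1)))*210 = (10 + 2*0*(6 + 0² + 6*0))*210 = (10 + 2*0*(6 + 0 + 0))*210 = (10 + 2*0*6)*210 = (10 + 0)*210 = 10*210 = 2100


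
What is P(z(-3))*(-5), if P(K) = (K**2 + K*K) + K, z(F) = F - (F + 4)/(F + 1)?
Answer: -50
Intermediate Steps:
z(F) = F - (4 + F)/(1 + F)
P(K) = K + 2*K**2 (P(K) = (K**2 + K**2) + K = 2*K**2 + K = K + 2*K**2)
P(z(-3))*(-5) = (((-4 + (-3)**2)/(1 - 3))*(1 + 2*((-4 + (-3)**2)/(1 - 3))))*(-5) = (((-4 + 9)/(-2))*(1 + 2*((-4 + 9)/(-2))))*(-5) = ((-1/2*5)*(1 + 2*(-1/2*5)))*(-5) = -5*(1 + 2*(-5/2))/2*(-5) = -5*(1 - 5)/2*(-5) = -5/2*(-4)*(-5) = 10*(-5) = -50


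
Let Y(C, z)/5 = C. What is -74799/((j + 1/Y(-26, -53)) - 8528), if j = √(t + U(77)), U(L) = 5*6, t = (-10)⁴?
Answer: 10780280960670/1228915359881 + 1264103100*√10030/1228915359881 ≈ 8.8752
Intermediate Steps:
Y(C, z) = 5*C
t = 10000
U(L) = 30
j = √10030 (j = √(10000 + 30) = √10030 ≈ 100.15)
-74799/((j + 1/Y(-26, -53)) - 8528) = -74799/((√10030 + 1/(5*(-26))) - 8528) = -74799/((√10030 + 1/(-130)) - 8528) = -74799/((√10030 - 1/130) - 8528) = -74799/((-1/130 + √10030) - 8528) = -74799/(-1108641/130 + √10030)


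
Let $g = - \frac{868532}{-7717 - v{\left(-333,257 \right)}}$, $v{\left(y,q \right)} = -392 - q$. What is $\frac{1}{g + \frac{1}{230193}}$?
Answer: $\frac{135583677}{16660832812} \approx 0.0081379$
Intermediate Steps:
$g = \frac{217133}{1767}$ ($g = - \frac{868532}{-7717 - \left(-392 - 257\right)} = - \frac{868532}{-7717 - -649} = - \frac{868532}{-7717 + 649} = - \frac{868532}{-7068} = \left(-868532\right) \left(- \frac{1}{7068}\right) = \frac{217133}{1767} \approx 122.88$)
$\frac{1}{g + \frac{1}{230193}} = \frac{1}{\frac{217133}{1767} + \frac{1}{230193}} = \frac{1}{\frac{16660832812}{135583677}} = \frac{135583677}{16660832812}$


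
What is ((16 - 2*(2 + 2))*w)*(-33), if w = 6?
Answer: -1584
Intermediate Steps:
((16 - 2*(2 + 2))*w)*(-33) = ((16 - 2*(2 + 2))*6)*(-33) = ((16 - 2*4)*6)*(-33) = ((16 - 8)*6)*(-33) = (8*6)*(-33) = 48*(-33) = -1584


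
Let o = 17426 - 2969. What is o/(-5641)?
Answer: -14457/5641 ≈ -2.5628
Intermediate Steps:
o = 14457
o/(-5641) = 14457/(-5641) = 14457*(-1/5641) = -14457/5641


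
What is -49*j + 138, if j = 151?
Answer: -7261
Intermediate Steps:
-49*j + 138 = -49*151 + 138 = -7399 + 138 = -7261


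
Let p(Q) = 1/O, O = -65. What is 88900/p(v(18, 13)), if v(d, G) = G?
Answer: -5778500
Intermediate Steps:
p(Q) = -1/65 (p(Q) = 1/(-65) = -1/65)
88900/p(v(18, 13)) = 88900/(-1/65) = 88900*(-65) = -5778500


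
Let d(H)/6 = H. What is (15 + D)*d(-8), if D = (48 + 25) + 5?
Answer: -4464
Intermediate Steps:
d(H) = 6*H
D = 78 (D = 73 + 5 = 78)
(15 + D)*d(-8) = (15 + 78)*(6*(-8)) = 93*(-48) = -4464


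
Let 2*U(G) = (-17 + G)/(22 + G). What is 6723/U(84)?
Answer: 1425276/67 ≈ 21273.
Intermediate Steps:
U(G) = (-17 + G)/(2*(22 + G)) (U(G) = ((-17 + G)/(22 + G))/2 = (-17 + G)/(2*(22 + G)))
6723/U(84) = 6723/(((-17 + 84)/(2*(22 + 84)))) = 6723/(((½)*67/106)) = 6723/(((½)*(1/106)*67)) = 6723/(67/212) = 6723*(212/67) = 1425276/67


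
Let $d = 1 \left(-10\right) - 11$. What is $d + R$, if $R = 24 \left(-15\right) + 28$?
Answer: $-353$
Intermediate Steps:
$d = -21$ ($d = -10 - 11 = -21$)
$R = -332$ ($R = -360 + 28 = -332$)
$d + R = -21 - 332 = -353$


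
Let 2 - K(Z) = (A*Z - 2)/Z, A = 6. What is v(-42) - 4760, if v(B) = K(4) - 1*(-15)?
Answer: -9497/2 ≈ -4748.5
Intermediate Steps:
K(Z) = 2 - (-2 + 6*Z)/Z (K(Z) = 2 - (6*Z - 2)/Z = 2 - (-2 + 6*Z)/Z)
v(B) = 23/2 (v(B) = (-4 + 2/4) - 1*(-15) = (-4 + 2*(¼)) + 15 = (-4 + ½) + 15 = -7/2 + 15 = 23/2)
v(-42) - 4760 = 23/2 - 4760 = -9497/2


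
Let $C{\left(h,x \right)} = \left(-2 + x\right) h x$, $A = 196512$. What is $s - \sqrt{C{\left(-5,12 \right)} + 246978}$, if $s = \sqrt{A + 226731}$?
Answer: $- \sqrt{246378} + 3 \sqrt{47027} \approx 154.21$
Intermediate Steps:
$C{\left(h,x \right)} = h x \left(-2 + x\right)$ ($C{\left(h,x \right)} = h \left(-2 + x\right) x = h x \left(-2 + x\right)$)
$s = 3 \sqrt{47027}$ ($s = \sqrt{196512 + 226731} = \sqrt{423243} = 3 \sqrt{47027} \approx 650.57$)
$s - \sqrt{C{\left(-5,12 \right)} + 246978} = 3 \sqrt{47027} - \sqrt{\left(-5\right) 12 \left(-2 + 12\right) + 246978} = 3 \sqrt{47027} - \sqrt{\left(-5\right) 12 \cdot 10 + 246978} = 3 \sqrt{47027} - \sqrt{-600 + 246978} = 3 \sqrt{47027} - \sqrt{246378} = - \sqrt{246378} + 3 \sqrt{47027}$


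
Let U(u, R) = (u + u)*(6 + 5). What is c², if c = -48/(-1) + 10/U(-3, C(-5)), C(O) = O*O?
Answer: 2493241/1089 ≈ 2289.5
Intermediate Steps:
C(O) = O²
U(u, R) = 22*u (U(u, R) = (2*u)*11 = 22*u)
c = 1579/33 (c = -48/(-1) + 10/((22*(-3))) = -48*(-1) + 10/(-66) = 48 + 10*(-1/66) = 48 - 5/33 = 1579/33 ≈ 47.849)
c² = (1579/33)² = 2493241/1089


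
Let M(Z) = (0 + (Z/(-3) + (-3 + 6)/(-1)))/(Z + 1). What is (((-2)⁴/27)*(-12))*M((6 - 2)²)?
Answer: 1600/459 ≈ 3.4858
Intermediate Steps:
M(Z) = (-3 - Z/3)/(1 + Z) (M(Z) = (0 + (Z*(-⅓) + 3*(-1)))/(1 + Z) = (0 + (-Z/3 - 3))/(1 + Z) = (0 + (-3 - Z/3))/(1 + Z) = (-3 - Z/3)/(1 + Z))
(((-2)⁴/27)*(-12))*M((6 - 2)²) = (((-2)⁴/27)*(-12))*((-9 - (6 - 2)²)/(3*(1 + (6 - 2)²))) = ((16*(1/27))*(-12))*((-9 - 1*4²)/(3*(1 + 4²))) = ((16/27)*(-12))*((-9 - 1*16)/(3*(1 + 16))) = -64*(-9 - 16)/(27*17) = -64*(-25)/(27*17) = -64/9*(-25/51) = 1600/459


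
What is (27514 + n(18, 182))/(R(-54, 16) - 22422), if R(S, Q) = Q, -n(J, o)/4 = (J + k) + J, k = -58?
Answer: -13801/11203 ≈ -1.2319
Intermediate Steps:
n(J, o) = 232 - 8*J (n(J, o) = -4*((J - 58) + J) = -4*((-58 + J) + J) = -4*(-58 + 2*J) = 232 - 8*J)
(27514 + n(18, 182))/(R(-54, 16) - 22422) = (27514 + (232 - 8*18))/(16 - 22422) = (27514 + (232 - 144))/(-22406) = (27514 + 88)*(-1/22406) = 27602*(-1/22406) = -13801/11203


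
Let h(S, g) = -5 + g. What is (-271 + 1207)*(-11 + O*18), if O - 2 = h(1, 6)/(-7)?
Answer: 146952/7 ≈ 20993.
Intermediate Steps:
O = 13/7 (O = 2 + (-5 + 6)/(-7) = 2 + 1*(-1/7) = 2 - 1/7 = 13/7 ≈ 1.8571)
(-271 + 1207)*(-11 + O*18) = (-271 + 1207)*(-11 + (13/7)*18) = 936*(-11 + 234/7) = 936*(157/7) = 146952/7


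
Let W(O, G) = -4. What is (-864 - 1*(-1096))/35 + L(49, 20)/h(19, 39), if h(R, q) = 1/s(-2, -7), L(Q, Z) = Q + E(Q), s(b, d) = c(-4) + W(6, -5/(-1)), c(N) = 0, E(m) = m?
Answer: -13488/35 ≈ -385.37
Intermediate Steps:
s(b, d) = -4 (s(b, d) = 0 - 4 = -4)
L(Q, Z) = 2*Q (L(Q, Z) = Q + Q = 2*Q)
h(R, q) = -¼ (h(R, q) = 1/(-4) = -¼)
(-864 - 1*(-1096))/35 + L(49, 20)/h(19, 39) = (-864 - 1*(-1096))/35 + (2*49)/(-¼) = (-864 + 1096)*(1/35) + 98*(-4) = 232*(1/35) - 392 = 232/35 - 392 = -13488/35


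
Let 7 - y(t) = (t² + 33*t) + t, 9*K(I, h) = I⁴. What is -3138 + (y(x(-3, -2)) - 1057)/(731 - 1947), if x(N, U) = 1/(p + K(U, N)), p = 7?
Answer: -23807880423/7589056 ≈ -3137.1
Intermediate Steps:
K(I, h) = I⁴/9
x(N, U) = 1/(7 + U⁴/9)
y(t) = 7 - t² - 34*t (y(t) = 7 - ((t² + 33*t) + t) = 7 - (t² + 34*t) = 7 + (-t² - 34*t) = 7 - t² - 34*t)
-3138 + (y(x(-3, -2)) - 1057)/(731 - 1947) = -3138 + ((7 - (9/(63 + (-2)⁴))² - 306/(63 + (-2)⁴)) - 1057)/(731 - 1947) = -3138 + ((7 - (9/(63 + 16))² - 306/(63 + 16)) - 1057)/(-1216) = -3138 + ((7 - (9/79)² - 306/79) - 1057)*(-1/1216) = -3138 + ((7 - (9*(1/79))² - 306/79) - 1057)*(-1/1216) = -3138 + ((7 - (9/79)² - 34*9/79) - 1057)*(-1/1216) = -3138 + ((7 - 1*81/6241 - 306/79) - 1057)*(-1/1216) = -3138 + ((7 - 81/6241 - 306/79) - 1057)*(-1/1216) = -3138 + (19432/6241 - 1057)*(-1/1216) = -3138 - 6577305/6241*(-1/1216) = -3138 + 6577305/7589056 = -23807880423/7589056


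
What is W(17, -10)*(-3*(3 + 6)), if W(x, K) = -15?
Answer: 405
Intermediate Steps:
W(17, -10)*(-3*(3 + 6)) = -(-45)*(3 + 6) = -(-45)*9 = -15*(-27) = 405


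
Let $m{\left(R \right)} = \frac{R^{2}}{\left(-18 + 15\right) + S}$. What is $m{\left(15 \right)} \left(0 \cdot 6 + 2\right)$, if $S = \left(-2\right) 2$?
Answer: $- \frac{450}{7} \approx -64.286$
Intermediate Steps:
$S = -4$
$m{\left(R \right)} = - \frac{R^{2}}{7}$ ($m{\left(R \right)} = \frac{R^{2}}{\left(-18 + 15\right) - 4} = \frac{R^{2}}{-3 - 4} = \frac{R^{2}}{-7} = - \frac{R^{2}}{7}$)
$m{\left(15 \right)} \left(0 \cdot 6 + 2\right) = - \frac{15^{2}}{7} \left(0 \cdot 6 + 2\right) = \left(- \frac{1}{7}\right) 225 \left(0 + 2\right) = \left(- \frac{225}{7}\right) 2 = - \frac{450}{7}$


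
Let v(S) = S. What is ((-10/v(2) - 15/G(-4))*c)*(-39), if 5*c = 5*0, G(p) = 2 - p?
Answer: 0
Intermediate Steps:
c = 0 (c = (5*0)/5 = (⅕)*0 = 0)
((-10/v(2) - 15/G(-4))*c)*(-39) = ((-10/2 - 15/(2 - 1*(-4)))*0)*(-39) = ((-10*½ - 15/(2 + 4))*0)*(-39) = ((-5 - 15/6)*0)*(-39) = ((-5 - 15*⅙)*0)*(-39) = ((-5 - 5/2)*0)*(-39) = -15/2*0*(-39) = 0*(-39) = 0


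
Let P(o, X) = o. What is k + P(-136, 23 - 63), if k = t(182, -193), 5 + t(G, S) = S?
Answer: -334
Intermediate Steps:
t(G, S) = -5 + S
k = -198 (k = -5 - 193 = -198)
k + P(-136, 23 - 63) = -198 - 136 = -334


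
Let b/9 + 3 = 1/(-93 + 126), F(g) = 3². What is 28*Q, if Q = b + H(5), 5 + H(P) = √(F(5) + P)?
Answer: -9772/11 + 28*√14 ≈ -783.60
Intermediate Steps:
F(g) = 9
H(P) = -5 + √(9 + P)
b = -294/11 (b = -27 + 9/(-93 + 126) = -27 + 9/33 = -27 + 9*(1/33) = -27 + 3/11 = -294/11 ≈ -26.727)
Q = -349/11 + √14 (Q = -294/11 + (-5 + √(9 + 5)) = -294/11 + (-5 + √14) = -349/11 + √14 ≈ -27.986)
28*Q = 28*(-349/11 + √14) = -9772/11 + 28*√14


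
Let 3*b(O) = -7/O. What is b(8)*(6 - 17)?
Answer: 77/24 ≈ 3.2083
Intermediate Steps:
b(O) = -7/(3*O) (b(O) = (-7/O)/3 = -7/(3*O))
b(8)*(6 - 17) = (-7/3/8)*(6 - 17) = -7/3*⅛*(-11) = -7/24*(-11) = 77/24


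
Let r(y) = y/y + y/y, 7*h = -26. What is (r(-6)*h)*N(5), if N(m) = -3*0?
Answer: 0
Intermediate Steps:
h = -26/7 (h = (1/7)*(-26) = -26/7 ≈ -3.7143)
r(y) = 2 (r(y) = 1 + 1 = 2)
N(m) = 0
(r(-6)*h)*N(5) = (2*(-26/7))*0 = -52/7*0 = 0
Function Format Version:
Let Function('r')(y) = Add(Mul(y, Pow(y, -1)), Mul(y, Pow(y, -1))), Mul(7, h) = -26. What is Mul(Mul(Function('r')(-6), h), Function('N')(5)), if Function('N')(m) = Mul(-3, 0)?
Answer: 0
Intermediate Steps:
h = Rational(-26, 7) (h = Mul(Rational(1, 7), -26) = Rational(-26, 7) ≈ -3.7143)
Function('r')(y) = 2 (Function('r')(y) = Add(1, 1) = 2)
Function('N')(m) = 0
Mul(Mul(Function('r')(-6), h), Function('N')(5)) = Mul(Mul(2, Rational(-26, 7)), 0) = Mul(Rational(-52, 7), 0) = 0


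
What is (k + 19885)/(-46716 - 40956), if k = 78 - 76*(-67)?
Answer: -25055/87672 ≈ -0.28578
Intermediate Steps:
k = 5170 (k = 78 + 5092 = 5170)
(k + 19885)/(-46716 - 40956) = (5170 + 19885)/(-46716 - 40956) = 25055/(-87672) = 25055*(-1/87672) = -25055/87672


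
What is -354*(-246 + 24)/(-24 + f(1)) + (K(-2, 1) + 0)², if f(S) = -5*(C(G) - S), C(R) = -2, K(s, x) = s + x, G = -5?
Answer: -8731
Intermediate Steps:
f(S) = 10 + 5*S (f(S) = -5*(-2 - S) = 10 + 5*S)
-354*(-246 + 24)/(-24 + f(1)) + (K(-2, 1) + 0)² = -354*(-246 + 24)/(-24 + (10 + 5*1)) + ((-2 + 1) + 0)² = -(-78588)/(-24 + (10 + 5)) + (-1 + 0)² = -(-78588)/(-24 + 15) + (-1)² = -(-78588)/(-9) + 1 = -(-78588)*(-1)/9 + 1 = -354*74/3 + 1 = -8732 + 1 = -8731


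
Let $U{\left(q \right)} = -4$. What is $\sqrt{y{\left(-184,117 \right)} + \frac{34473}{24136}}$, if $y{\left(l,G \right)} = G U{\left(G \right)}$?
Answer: $\frac{5 i \sqrt{2717997198}}{12068} \approx 21.6 i$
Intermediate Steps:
$y{\left(l,G \right)} = - 4 G$ ($y{\left(l,G \right)} = G \left(-4\right) = - 4 G$)
$\sqrt{y{\left(-184,117 \right)} + \frac{34473}{24136}} = \sqrt{\left(-4\right) 117 + \frac{34473}{24136}} = \sqrt{-468 + 34473 \cdot \frac{1}{24136}} = \sqrt{-468 + \frac{34473}{24136}} = \sqrt{- \frac{11261175}{24136}} = \frac{5 i \sqrt{2717997198}}{12068}$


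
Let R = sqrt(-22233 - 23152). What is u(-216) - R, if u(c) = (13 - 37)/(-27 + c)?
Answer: 8/81 - I*sqrt(45385) ≈ 0.098765 - 213.04*I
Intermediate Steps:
u(c) = -24/(-27 + c)
R = I*sqrt(45385) (R = sqrt(-45385) = I*sqrt(45385) ≈ 213.04*I)
u(-216) - R = -24/(-27 - 216) - I*sqrt(45385) = -24/(-243) - I*sqrt(45385) = -24*(-1/243) - I*sqrt(45385) = 8/81 - I*sqrt(45385)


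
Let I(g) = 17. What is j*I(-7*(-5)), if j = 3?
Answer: 51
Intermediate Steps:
j*I(-7*(-5)) = 3*17 = 51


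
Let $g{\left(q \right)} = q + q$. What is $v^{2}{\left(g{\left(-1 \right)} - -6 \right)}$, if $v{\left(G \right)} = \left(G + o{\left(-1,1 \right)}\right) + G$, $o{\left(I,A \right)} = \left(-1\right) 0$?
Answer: $64$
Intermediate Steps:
$g{\left(q \right)} = 2 q$
$o{\left(I,A \right)} = 0$
$v{\left(G \right)} = 2 G$ ($v{\left(G \right)} = \left(G + 0\right) + G = G + G = 2 G$)
$v^{2}{\left(g{\left(-1 \right)} - -6 \right)} = \left(2 \left(2 \left(-1\right) - -6\right)\right)^{2} = \left(2 \left(-2 + 6\right)\right)^{2} = \left(2 \cdot 4\right)^{2} = 8^{2} = 64$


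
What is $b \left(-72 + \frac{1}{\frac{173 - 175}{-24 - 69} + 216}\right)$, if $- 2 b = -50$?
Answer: $- \frac{7231935}{4018} \approx -1799.9$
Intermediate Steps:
$b = 25$ ($b = \left(- \frac{1}{2}\right) \left(-50\right) = 25$)
$b \left(-72 + \frac{1}{\frac{173 - 175}{-24 - 69} + 216}\right) = 25 \left(-72 + \frac{1}{\frac{173 - 175}{-24 - 69} + 216}\right) = 25 \left(-72 + \frac{1}{- \frac{2}{-93} + 216}\right) = 25 \left(-72 + \frac{1}{\left(-2\right) \left(- \frac{1}{93}\right) + 216}\right) = 25 \left(-72 + \frac{1}{\frac{2}{93} + 216}\right) = 25 \left(-72 + \frac{1}{\frac{20090}{93}}\right) = 25 \left(-72 + \frac{93}{20090}\right) = 25 \left(- \frac{1446387}{20090}\right) = - \frac{7231935}{4018}$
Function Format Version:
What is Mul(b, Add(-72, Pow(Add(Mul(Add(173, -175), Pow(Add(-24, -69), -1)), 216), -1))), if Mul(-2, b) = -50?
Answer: Rational(-7231935, 4018) ≈ -1799.9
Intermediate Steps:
b = 25 (b = Mul(Rational(-1, 2), -50) = 25)
Mul(b, Add(-72, Pow(Add(Mul(Add(173, -175), Pow(Add(-24, -69), -1)), 216), -1))) = Mul(25, Add(-72, Pow(Add(Mul(Add(173, -175), Pow(Add(-24, -69), -1)), 216), -1))) = Mul(25, Add(-72, Pow(Add(Mul(-2, Pow(-93, -1)), 216), -1))) = Mul(25, Add(-72, Pow(Add(Mul(-2, Rational(-1, 93)), 216), -1))) = Mul(25, Add(-72, Pow(Add(Rational(2, 93), 216), -1))) = Mul(25, Add(-72, Pow(Rational(20090, 93), -1))) = Mul(25, Add(-72, Rational(93, 20090))) = Mul(25, Rational(-1446387, 20090)) = Rational(-7231935, 4018)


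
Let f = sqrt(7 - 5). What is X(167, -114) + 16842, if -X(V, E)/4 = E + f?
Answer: 17298 - 4*sqrt(2) ≈ 17292.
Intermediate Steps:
f = sqrt(2) ≈ 1.4142
X(V, E) = -4*E - 4*sqrt(2) (X(V, E) = -4*(E + sqrt(2)) = -4*E - 4*sqrt(2))
X(167, -114) + 16842 = (-4*(-114) - 4*sqrt(2)) + 16842 = (456 - 4*sqrt(2)) + 16842 = 17298 - 4*sqrt(2)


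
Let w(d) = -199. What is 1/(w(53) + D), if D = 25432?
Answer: 1/25233 ≈ 3.9631e-5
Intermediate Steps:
1/(w(53) + D) = 1/(-199 + 25432) = 1/25233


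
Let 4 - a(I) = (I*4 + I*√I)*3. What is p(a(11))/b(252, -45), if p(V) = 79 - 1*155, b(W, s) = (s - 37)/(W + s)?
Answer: 7866/41 ≈ 191.85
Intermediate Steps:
b(W, s) = (-37 + s)/(W + s)
a(I) = 4 - 12*I - 3*I^(3/2) (a(I) = 4 - (I*4 + I*√I)*3 = 4 - (4*I + I^(3/2))*3 = 4 - (I^(3/2) + 4*I)*3 = 4 - (3*I^(3/2) + 12*I) = 4 + (-12*I - 3*I^(3/2)) = 4 - 12*I - 3*I^(3/2))
p(V) = -76 (p(V) = 79 - 155 = -76)
p(a(11))/b(252, -45) = -76*(252 - 45)/(-37 - 45) = -76/(-82/207) = -76*(-207/82) = 7866/41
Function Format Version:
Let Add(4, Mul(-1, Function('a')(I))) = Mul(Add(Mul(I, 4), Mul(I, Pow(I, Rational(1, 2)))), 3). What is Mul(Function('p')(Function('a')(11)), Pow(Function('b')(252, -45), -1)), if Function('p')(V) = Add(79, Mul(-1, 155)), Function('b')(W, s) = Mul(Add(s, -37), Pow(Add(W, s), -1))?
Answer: Rational(7866, 41) ≈ 191.85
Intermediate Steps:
Function('b')(W, s) = Mul(Pow(Add(W, s), -1), Add(-37, s)) (Function('b')(W, s) = Mul(Add(-37, s), Pow(Add(W, s), -1)) = Mul(Pow(Add(W, s), -1), Add(-37, s)))
Function('a')(I) = Add(4, Mul(-12, I), Mul(-3, Pow(I, Rational(3, 2)))) (Function('a')(I) = Add(4, Mul(-1, Mul(Add(Mul(I, 4), Mul(I, Pow(I, Rational(1, 2)))), 3))) = Add(4, Mul(-1, Mul(Add(Mul(4, I), Pow(I, Rational(3, 2))), 3))) = Add(4, Mul(-1, Mul(Add(Pow(I, Rational(3, 2)), Mul(4, I)), 3))) = Add(4, Mul(-1, Add(Mul(3, Pow(I, Rational(3, 2))), Mul(12, I)))) = Add(4, Add(Mul(-12, I), Mul(-3, Pow(I, Rational(3, 2))))) = Add(4, Mul(-12, I), Mul(-3, Pow(I, Rational(3, 2)))))
Function('p')(V) = -76 (Function('p')(V) = Add(79, -155) = -76)
Mul(Function('p')(Function('a')(11)), Pow(Function('b')(252, -45), -1)) = Mul(-76, Pow(Mul(Pow(Add(252, -45), -1), Add(-37, -45)), -1)) = Mul(-76, Pow(Mul(Pow(207, -1), -82), -1)) = Mul(-76, Pow(Mul(Rational(1, 207), -82), -1)) = Mul(-76, Pow(Rational(-82, 207), -1)) = Mul(-76, Rational(-207, 82)) = Rational(7866, 41)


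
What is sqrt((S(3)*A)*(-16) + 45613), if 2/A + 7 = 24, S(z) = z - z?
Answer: sqrt(45613) ≈ 213.57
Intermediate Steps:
S(z) = 0
A = 2/17 (A = 2/(-7 + 24) = 2/17 ≈ 0.11765)
sqrt((S(3)*A)*(-16) + 45613) = sqrt((0*(2/17))*(-16) + 45613) = sqrt(0*(-16) + 45613) = sqrt(0 + 45613) = sqrt(45613)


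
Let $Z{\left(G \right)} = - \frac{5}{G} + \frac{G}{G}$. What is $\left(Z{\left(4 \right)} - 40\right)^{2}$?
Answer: $\frac{25921}{16} \approx 1620.1$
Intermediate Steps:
$Z{\left(G \right)} = 1 - \frac{5}{G}$ ($Z{\left(G \right)} = - \frac{5}{G} + 1 = 1 - \frac{5}{G}$)
$\left(Z{\left(4 \right)} - 40\right)^{2} = \left(\frac{-5 + 4}{4} - 40\right)^{2} = \left(\frac{1}{4} \left(-1\right) - 40\right)^{2} = \left(- \frac{1}{4} - 40\right)^{2} = \left(- \frac{161}{4}\right)^{2} = \frac{25921}{16}$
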